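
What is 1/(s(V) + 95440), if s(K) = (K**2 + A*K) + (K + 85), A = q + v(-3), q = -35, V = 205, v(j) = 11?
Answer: 1/132835 ≈ 7.5281e-6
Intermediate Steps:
A = -24 (A = -35 + 11 = -24)
s(K) = 85 + K**2 - 23*K (s(K) = (K**2 - 24*K) + (K + 85) = (K**2 - 24*K) + (85 + K) = 85 + K**2 - 23*K)
1/(s(V) + 95440) = 1/((85 + 205**2 - 23*205) + 95440) = 1/((85 + 42025 - 4715) + 95440) = 1/(37395 + 95440) = 1/132835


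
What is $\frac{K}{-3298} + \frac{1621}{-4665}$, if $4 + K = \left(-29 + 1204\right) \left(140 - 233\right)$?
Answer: $\frac{504440477}{15385170} \approx 32.787$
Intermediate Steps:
$K = -109279$ ($K = -4 + \left(-29 + 1204\right) \left(140 - 233\right) = -4 + 1175 \left(-93\right) = -4 - 109275 = -109279$)
$\frac{K}{-3298} + \frac{1621}{-4665} = - \frac{109279}{-3298} + \frac{1621}{-4665} = \left(-109279\right) \left(- \frac{1}{3298}\right) + 1621 \left(- \frac{1}{4665}\right) = \frac{109279}{3298} - \frac{1621}{4665} = \frac{504440477}{15385170}$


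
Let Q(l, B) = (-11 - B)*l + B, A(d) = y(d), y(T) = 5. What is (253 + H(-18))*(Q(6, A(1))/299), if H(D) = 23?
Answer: -84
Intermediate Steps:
A(d) = 5
Q(l, B) = B + l*(-11 - B) (Q(l, B) = l*(-11 - B) + B = B + l*(-11 - B))
(253 + H(-18))*(Q(6, A(1))/299) = (253 + 23)*((5 - 11*6 - 1*5*6)/299) = 276*((5 - 66 - 30)*(1/299)) = 276*(-91*1/299) = 276*(-7/23) = -84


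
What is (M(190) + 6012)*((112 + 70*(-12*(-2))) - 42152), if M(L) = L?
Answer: -250312720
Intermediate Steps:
(M(190) + 6012)*((112 + 70*(-12*(-2))) - 42152) = (190 + 6012)*((112 + 70*(-12*(-2))) - 42152) = 6202*((112 + 70*24) - 42152) = 6202*((112 + 1680) - 42152) = 6202*(1792 - 42152) = 6202*(-40360) = -250312720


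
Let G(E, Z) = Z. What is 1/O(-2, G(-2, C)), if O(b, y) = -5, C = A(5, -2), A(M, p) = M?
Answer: -⅕ ≈ -0.20000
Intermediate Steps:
C = 5
1/O(-2, G(-2, C)) = 1/(-5) = -⅕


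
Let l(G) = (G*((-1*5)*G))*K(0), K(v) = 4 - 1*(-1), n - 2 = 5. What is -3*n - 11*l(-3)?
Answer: 2454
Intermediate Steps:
n = 7 (n = 2 + 5 = 7)
K(v) = 5 (K(v) = 4 + 1 = 5)
l(G) = -25*G² (l(G) = (G*((-1*5)*G))*5 = (G*(-5*G))*5 = -5*G²*5 = -25*G²)
-3*n - 11*l(-3) = -3*7 - (-275)*(-3)² = -21 - (-275)*9 = -21 - 11*(-225) = -21 + 2475 = 2454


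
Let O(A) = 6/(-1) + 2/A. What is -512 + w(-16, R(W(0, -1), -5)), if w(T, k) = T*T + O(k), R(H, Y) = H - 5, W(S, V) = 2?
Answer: -788/3 ≈ -262.67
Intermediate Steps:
R(H, Y) = -5 + H
O(A) = -6 + 2/A (O(A) = 6*(-1) + 2/A = -6 + 2/A)
w(T, k) = -6 + T² + 2/k (w(T, k) = T*T + (-6 + 2/k) = T² + (-6 + 2/k) = -6 + T² + 2/k)
-512 + w(-16, R(W(0, -1), -5)) = -512 + (-6 + (-16)² + 2/(-5 + 2)) = -512 + (-6 + 256 + 2/(-3)) = -512 + (-6 + 256 + 2*(-⅓)) = -512 + (-6 + 256 - ⅔) = -512 + 748/3 = -788/3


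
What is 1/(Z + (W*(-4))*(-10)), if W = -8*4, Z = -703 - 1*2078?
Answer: -1/4061 ≈ -0.00024624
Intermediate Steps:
Z = -2781 (Z = -703 - 2078 = -2781)
W = -32 (W = -1*32 = -32)
1/(Z + (W*(-4))*(-10)) = 1/(-2781 - 32*(-4)*(-10)) = 1/(-2781 + 128*(-10)) = 1/(-2781 - 1280) = 1/(-4061) = -1/4061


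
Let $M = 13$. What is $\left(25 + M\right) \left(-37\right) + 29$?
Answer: $-1377$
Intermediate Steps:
$\left(25 + M\right) \left(-37\right) + 29 = \left(25 + 13\right) \left(-37\right) + 29 = 38 \left(-37\right) + 29 = -1406 + 29 = -1377$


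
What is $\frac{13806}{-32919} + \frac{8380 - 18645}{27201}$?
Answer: $- \frac{237816847}{298476573} \approx -0.79677$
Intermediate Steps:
$\frac{13806}{-32919} + \frac{8380 - 18645}{27201} = 13806 \left(- \frac{1}{32919}\right) - \frac{10265}{27201} = - \frac{4602}{10973} - \frac{10265}{27201} = - \frac{237816847}{298476573}$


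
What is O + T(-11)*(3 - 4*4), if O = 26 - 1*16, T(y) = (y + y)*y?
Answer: -3136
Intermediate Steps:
T(y) = 2*y² (T(y) = (2*y)*y = 2*y²)
O = 10 (O = 26 - 16 = 10)
O + T(-11)*(3 - 4*4) = 10 + (2*(-11)²)*(3 - 4*4) = 10 + (2*121)*(3 - 16) = 10 + 242*(-13) = 10 - 3146 = -3136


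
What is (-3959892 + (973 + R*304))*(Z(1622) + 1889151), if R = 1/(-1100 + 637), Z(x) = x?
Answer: -3465748717276173/463 ≈ -7.4854e+12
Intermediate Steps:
R = -1/463 (R = 1/(-463) = -1/463 ≈ -0.0021598)
(-3959892 + (973 + R*304))*(Z(1622) + 1889151) = (-3959892 + (973 - 1/463*304))*(1622 + 1889151) = (-3959892 + (973 - 304/463))*1890773 = (-3959892 + 450195/463)*1890773 = -1832979801/463*1890773 = -3465748717276173/463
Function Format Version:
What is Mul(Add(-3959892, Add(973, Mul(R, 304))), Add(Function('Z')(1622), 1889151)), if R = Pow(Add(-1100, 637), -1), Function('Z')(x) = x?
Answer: Rational(-3465748717276173, 463) ≈ -7.4854e+12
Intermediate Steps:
R = Rational(-1, 463) (R = Pow(-463, -1) = Rational(-1, 463) ≈ -0.0021598)
Mul(Add(-3959892, Add(973, Mul(R, 304))), Add(Function('Z')(1622), 1889151)) = Mul(Add(-3959892, Add(973, Mul(Rational(-1, 463), 304))), Add(1622, 1889151)) = Mul(Add(-3959892, Add(973, Rational(-304, 463))), 1890773) = Mul(Add(-3959892, Rational(450195, 463)), 1890773) = Mul(Rational(-1832979801, 463), 1890773) = Rational(-3465748717276173, 463)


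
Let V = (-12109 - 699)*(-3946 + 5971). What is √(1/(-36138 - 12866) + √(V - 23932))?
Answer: √(-12251 + 1200696008*I*√6490033)/24502 ≈ 50.473 + 50.473*I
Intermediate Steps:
V = -25936200 (V = -12808*2025 = -25936200)
√(1/(-36138 - 12866) + √(V - 23932)) = √(1/(-36138 - 12866) + √(-25936200 - 23932)) = √(1/(-49004) + √(-25960132)) = √(-1/49004 + 2*I*√6490033)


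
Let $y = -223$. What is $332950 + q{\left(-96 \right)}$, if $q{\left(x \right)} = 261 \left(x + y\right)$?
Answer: $249691$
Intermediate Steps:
$q{\left(x \right)} = -58203 + 261 x$ ($q{\left(x \right)} = 261 \left(x - 223\right) = 261 \left(-223 + x\right) = -58203 + 261 x$)
$332950 + q{\left(-96 \right)} = 332950 + \left(-58203 + 261 \left(-96\right)\right) = 332950 - 83259 = 249691$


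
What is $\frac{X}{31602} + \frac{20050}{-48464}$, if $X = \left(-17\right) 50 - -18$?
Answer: $- \frac{168485537}{382889832} \approx -0.44004$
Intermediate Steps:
$X = -832$ ($X = -850 + 18 = -832$)
$\frac{X}{31602} + \frac{20050}{-48464} = - \frac{832}{31602} + \frac{20050}{-48464} = \left(-832\right) \frac{1}{31602} + 20050 \left(- \frac{1}{48464}\right) = - \frac{416}{15801} - \frac{10025}{24232} = - \frac{168485537}{382889832}$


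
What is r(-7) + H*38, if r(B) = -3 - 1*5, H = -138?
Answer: -5252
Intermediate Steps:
r(B) = -8 (r(B) = -3 - 5 = -8)
r(-7) + H*38 = -8 - 138*38 = -8 - 5244 = -5252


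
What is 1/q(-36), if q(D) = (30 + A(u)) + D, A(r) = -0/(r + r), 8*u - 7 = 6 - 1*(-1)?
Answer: -1/6 ≈ -0.16667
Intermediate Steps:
u = 7/4 (u = 7/8 + (6 - 1*(-1))/8 = 7/8 + (6 + 1)/8 = 7/8 + (1/8)*7 = 7/8 + 7/8 = 7/4 ≈ 1.7500)
A(r) = 0 (A(r) = -0/(2*r) = -0*1/(2*r) = -3*0 = 0)
q(D) = 30 + D (q(D) = (30 + 0) + D = 30 + D)
1/q(-36) = 1/(30 - 36) = 1/(-6) = -1/6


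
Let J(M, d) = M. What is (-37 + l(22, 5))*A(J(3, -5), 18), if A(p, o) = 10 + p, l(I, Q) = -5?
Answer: -546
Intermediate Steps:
(-37 + l(22, 5))*A(J(3, -5), 18) = (-37 - 5)*(10 + 3) = -42*13 = -546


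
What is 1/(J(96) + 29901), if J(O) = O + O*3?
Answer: 1/30285 ≈ 3.3020e-5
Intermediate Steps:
J(O) = 4*O (J(O) = O + 3*O = 4*O)
1/(J(96) + 29901) = 1/(4*96 + 29901) = 1/(384 + 29901) = 1/30285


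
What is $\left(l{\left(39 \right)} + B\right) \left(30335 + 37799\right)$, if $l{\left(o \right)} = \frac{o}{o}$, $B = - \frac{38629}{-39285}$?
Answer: $\frac{5308592476}{39285} \approx 1.3513 \cdot 10^{5}$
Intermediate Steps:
$B = \frac{38629}{39285}$ ($B = \left(-38629\right) \left(- \frac{1}{39285}\right) = \frac{38629}{39285} \approx 0.9833$)
$l{\left(o \right)} = 1$
$\left(l{\left(39 \right)} + B\right) \left(30335 + 37799\right) = \left(1 + \frac{38629}{39285}\right) \left(30335 + 37799\right) = \frac{77914}{39285} \cdot 68134 = \frac{5308592476}{39285}$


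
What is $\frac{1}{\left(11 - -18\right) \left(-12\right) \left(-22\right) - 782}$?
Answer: $\frac{1}{6874} \approx 0.00014548$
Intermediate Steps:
$\frac{1}{\left(11 - -18\right) \left(-12\right) \left(-22\right) - 782} = \frac{1}{\left(11 + 18\right) \left(-12\right) \left(-22\right) - 782} = \frac{1}{29 \left(-12\right) \left(-22\right) - 782} = \frac{1}{\left(-348\right) \left(-22\right) - 782} = \frac{1}{7656 - 782} = \frac{1}{6874}$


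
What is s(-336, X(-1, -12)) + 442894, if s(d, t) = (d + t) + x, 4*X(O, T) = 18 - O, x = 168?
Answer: 1770923/4 ≈ 4.4273e+5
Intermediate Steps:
X(O, T) = 9/2 - O/4 (X(O, T) = (18 - O)/4 = 9/2 - O/4)
s(d, t) = 168 + d + t (s(d, t) = (d + t) + 168 = 168 + d + t)
s(-336, X(-1, -12)) + 442894 = (168 - 336 + (9/2 - ¼*(-1))) + 442894 = (168 - 336 + (9/2 + ¼)) + 442894 = (168 - 336 + 19/4) + 442894 = -653/4 + 442894 = 1770923/4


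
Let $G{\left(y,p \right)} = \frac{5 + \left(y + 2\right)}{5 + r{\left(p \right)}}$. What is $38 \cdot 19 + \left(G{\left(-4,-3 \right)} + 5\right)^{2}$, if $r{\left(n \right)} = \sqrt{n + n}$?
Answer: $\frac{12 \left(- 1196 i + 625 \sqrt{6}\right)}{- 19 i + 10 \sqrt{6}} \approx 752.02 - 2.5999 i$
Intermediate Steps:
$r{\left(n \right)} = \sqrt{2} \sqrt{n}$ ($r{\left(n \right)} = \sqrt{2 n} = \sqrt{2} \sqrt{n}$)
$G{\left(y,p \right)} = \frac{7 + y}{5 + \sqrt{2} \sqrt{p}}$ ($G{\left(y,p \right)} = \frac{5 + \left(y + 2\right)}{5 + \sqrt{2} \sqrt{p}} = \frac{5 + \left(2 + y\right)}{5 + \sqrt{2} \sqrt{p}} = \frac{7 + y}{5 + \sqrt{2} \sqrt{p}}$)
$38 \cdot 19 + \left(G{\left(-4,-3 \right)} + 5\right)^{2} = 38 \cdot 19 + \left(\frac{7 - 4}{5 + \sqrt{2} \sqrt{-3}} + 5\right)^{2} = 722 + \left(\frac{1}{5 + \sqrt{2} i \sqrt{3}} \cdot 3 + 5\right)^{2} = 722 + \left(\frac{1}{5 + i \sqrt{6}} \cdot 3 + 5\right)^{2} = 722 + \left(\frac{3}{5 + i \sqrt{6}} + 5\right)^{2} = 722 + \left(5 + \frac{3}{5 + i \sqrt{6}}\right)^{2}$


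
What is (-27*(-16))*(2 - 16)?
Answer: -6048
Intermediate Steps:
(-27*(-16))*(2 - 16) = 432*(-14) = -6048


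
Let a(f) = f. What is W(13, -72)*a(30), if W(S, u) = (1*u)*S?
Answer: -28080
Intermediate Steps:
W(S, u) = S*u (W(S, u) = u*S = S*u)
W(13, -72)*a(30) = (13*(-72))*30 = -936*30 = -28080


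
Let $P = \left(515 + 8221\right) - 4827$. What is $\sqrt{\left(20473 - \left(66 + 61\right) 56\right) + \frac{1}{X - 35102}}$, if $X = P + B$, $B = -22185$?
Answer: $\frac{\sqrt{38068306567746}}{53378} \approx 115.59$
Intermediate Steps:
$P = 3909$ ($P = 8736 - 4827 = 3909$)
$X = -18276$ ($X = 3909 - 22185 = -18276$)
$\sqrt{\left(20473 - \left(66 + 61\right) 56\right) + \frac{1}{X - 35102}} = \sqrt{\left(20473 - \left(66 + 61\right) 56\right) + \frac{1}{-18276 - 35102}} = \sqrt{\left(20473 - 127 \cdot 56\right) + \frac{1}{-53378}} = \sqrt{\left(20473 - 7112\right) - \frac{1}{53378}} = \sqrt{13361 - \frac{1}{53378}} = \sqrt{\frac{713183457}{53378}} = \frac{\sqrt{38068306567746}}{53378}$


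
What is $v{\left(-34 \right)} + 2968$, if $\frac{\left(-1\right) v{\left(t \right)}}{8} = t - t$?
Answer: $2968$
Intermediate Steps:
$v{\left(t \right)} = 0$ ($v{\left(t \right)} = - 8 \left(t - t\right) = \left(-8\right) 0 = 0$)
$v{\left(-34 \right)} + 2968 = 0 + 2968 = 2968$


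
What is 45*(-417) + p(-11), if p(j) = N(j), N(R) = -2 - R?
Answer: -18756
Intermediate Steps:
p(j) = -2 - j
45*(-417) + p(-11) = 45*(-417) + (-2 - 1*(-11)) = -18765 + (-2 + 11) = -18765 + 9 = -18756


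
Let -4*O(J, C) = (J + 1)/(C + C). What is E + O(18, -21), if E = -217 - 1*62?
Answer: -46853/168 ≈ -278.89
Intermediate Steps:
E = -279 (E = -217 - 62 = -279)
O(J, C) = -(1 + J)/(8*C) (O(J, C) = -(J + 1)/(4*(C + C)) = -(1 + J)/(4*(2*C)) = -(1 + J)*1/(2*C)/4 = -(1 + J)/(8*C))
E + O(18, -21) = -279 + (⅛)*(-1 - 1*18)/(-21) = -279 + (⅛)*(-1/21)*(-1 - 18) = -279 + (⅛)*(-1/21)*(-19) = -279 + 19/168 = -46853/168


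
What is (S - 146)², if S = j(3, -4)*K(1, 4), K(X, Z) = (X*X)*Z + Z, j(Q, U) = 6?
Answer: 9604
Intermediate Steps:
K(X, Z) = Z + Z*X² (K(X, Z) = X²*Z + Z = Z*X² + Z = Z + Z*X²)
S = 48 (S = 6*(4*(1 + 1²)) = 6*(4*(1 + 1)) = 6*(4*2) = 6*8 = 48)
(S - 146)² = (48 - 146)² = (-98)² = 9604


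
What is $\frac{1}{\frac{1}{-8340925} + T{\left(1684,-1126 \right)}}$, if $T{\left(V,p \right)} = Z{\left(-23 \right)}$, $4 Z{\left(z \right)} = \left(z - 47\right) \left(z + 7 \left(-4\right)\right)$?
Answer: $\frac{16681850}{14888551123} \approx 0.0011204$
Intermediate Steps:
$Z{\left(z \right)} = \frac{\left(-47 + z\right) \left(-28 + z\right)}{4}$ ($Z{\left(z \right)} = \frac{\left(z - 47\right) \left(z + 7 \left(-4\right)\right)}{4} = \frac{\left(-47 + z\right) \left(z - 28\right)}{4} = \frac{\left(-47 + z\right) \left(-28 + z\right)}{4}$)
$T{\left(V,p \right)} = \frac{1785}{2}$ ($T{\left(V,p \right)} = 329 - - \frac{1725}{4} + \frac{\left(-23\right)^{2}}{4} = 329 + \frac{1725}{4} + \frac{1}{4} \cdot 529 = 329 + \frac{1725}{4} + \frac{529}{4} = \frac{1785}{2}$)
$\frac{1}{\frac{1}{-8340925} + T{\left(1684,-1126 \right)}} = \frac{1}{\frac{1}{-8340925} + \frac{1785}{2}} = \frac{1}{- \frac{1}{8340925} + \frac{1785}{2}} = \frac{1}{\frac{14888551123}{16681850}} = \frac{16681850}{14888551123}$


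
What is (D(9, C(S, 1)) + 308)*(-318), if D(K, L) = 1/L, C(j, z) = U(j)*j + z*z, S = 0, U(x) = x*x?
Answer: -98262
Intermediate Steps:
U(x) = x²
C(j, z) = j³ + z² (C(j, z) = j²*j + z*z = j³ + z²)
(D(9, C(S, 1)) + 308)*(-318) = (1/(0³ + 1²) + 308)*(-318) = (1/(0 + 1) + 308)*(-318) = (1/1 + 308)*(-318) = (1 + 308)*(-318) = 309*(-318) = -98262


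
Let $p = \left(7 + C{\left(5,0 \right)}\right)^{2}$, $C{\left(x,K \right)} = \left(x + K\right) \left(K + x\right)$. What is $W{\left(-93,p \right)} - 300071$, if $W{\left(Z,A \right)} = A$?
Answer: $-299047$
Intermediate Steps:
$C{\left(x,K \right)} = \left(K + x\right)^{2}$ ($C{\left(x,K \right)} = \left(K + x\right) \left(K + x\right) = \left(K + x\right)^{2}$)
$p = 1024$ ($p = \left(7 + \left(0 + 5\right)^{2}\right)^{2} = \left(7 + 5^{2}\right)^{2} = \left(7 + 25\right)^{2} = 32^{2} = 1024$)
$W{\left(-93,p \right)} - 300071 = 1024 - 300071 = -299047$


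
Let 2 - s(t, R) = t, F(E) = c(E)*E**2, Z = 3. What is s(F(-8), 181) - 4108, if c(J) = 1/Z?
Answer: -12382/3 ≈ -4127.3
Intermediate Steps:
c(J) = 1/3
F(E) = E**2/3
s(t, R) = 2 - t
s(F(-8), 181) - 4108 = (2 - (-8)**2/3) - 4108 = (2 - 64/3) - 4108 = -58/3 - 4108 = -12382/3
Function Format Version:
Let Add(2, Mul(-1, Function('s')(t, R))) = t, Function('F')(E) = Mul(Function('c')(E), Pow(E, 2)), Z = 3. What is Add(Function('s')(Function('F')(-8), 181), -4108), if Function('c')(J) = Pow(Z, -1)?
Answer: Rational(-12382, 3) ≈ -4127.3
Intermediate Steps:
Function('c')(J) = Rational(1, 3) (Function('c')(J) = Pow(3, -1) = Rational(1, 3))
Function('F')(E) = Mul(Rational(1, 3), Pow(E, 2))
Function('s')(t, R) = Add(2, Mul(-1, t))
Add(Function('s')(Function('F')(-8), 181), -4108) = Add(Add(2, Mul(-1, Mul(Rational(1, 3), Pow(-8, 2)))), -4108) = Add(Add(2, Mul(-1, Mul(Rational(1, 3), 64))), -4108) = Add(Add(2, Mul(-1, Rational(64, 3))), -4108) = Add(Add(2, Rational(-64, 3)), -4108) = Add(Rational(-58, 3), -4108) = Rational(-12382, 3)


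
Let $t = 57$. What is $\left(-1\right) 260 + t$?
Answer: $-203$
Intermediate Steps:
$\left(-1\right) 260 + t = \left(-1\right) 260 + 57 = -260 + 57 = -203$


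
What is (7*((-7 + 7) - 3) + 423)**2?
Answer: 161604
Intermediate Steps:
(7*((-7 + 7) - 3) + 423)**2 = (7*(0 - 3) + 423)**2 = (7*(-3) + 423)**2 = (-21 + 423)**2 = 402**2 = 161604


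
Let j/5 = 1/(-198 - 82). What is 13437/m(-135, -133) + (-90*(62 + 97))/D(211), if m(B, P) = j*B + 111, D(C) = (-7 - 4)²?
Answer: 55434/256157 ≈ 0.21641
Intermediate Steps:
D(C) = 121 (D(C) = (-11)² = 121)
j = -1/56 (j = 5/(-198 - 82) = 5/(-280) = 5*(-1/280) = -1/56 ≈ -0.017857)
m(B, P) = 111 - B/56 (m(B, P) = -B/56 + 111 = 111 - B/56)
13437/m(-135, -133) + (-90*(62 + 97))/D(211) = 13437/(111 - 1/56*(-135)) - 90*(62 + 97)/121 = 13437/(111 + 135/56) - 90*159*(1/121) = 13437/(6351/56) - 14310*1/121 = 13437*(56/6351) - 14310/121 = 250824/2117 - 14310/121 = 55434/256157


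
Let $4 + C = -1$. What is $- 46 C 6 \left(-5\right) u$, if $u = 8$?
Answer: $-55200$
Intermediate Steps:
$C = -5$ ($C = -4 - 1 = -5$)
$- 46 C 6 \left(-5\right) u = - 46 \left(-5\right) 6 \left(-5\right) 8 = - 46 \left(\left(-30\right) \left(-5\right)\right) 8 = \left(-46\right) 150 \cdot 8 = \left(-6900\right) 8 = -55200$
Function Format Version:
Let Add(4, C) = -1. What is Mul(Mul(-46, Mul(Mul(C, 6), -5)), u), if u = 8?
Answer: -55200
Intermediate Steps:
C = -5 (C = Add(-4, -1) = -5)
Mul(Mul(-46, Mul(Mul(C, 6), -5)), u) = Mul(Mul(-46, Mul(Mul(-5, 6), -5)), 8) = Mul(Mul(-46, Mul(-30, -5)), 8) = Mul(Mul(-46, 150), 8) = Mul(-6900, 8) = -55200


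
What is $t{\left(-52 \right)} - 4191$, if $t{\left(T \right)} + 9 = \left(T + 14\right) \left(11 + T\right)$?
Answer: $-2642$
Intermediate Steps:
$t{\left(T \right)} = -9 + \left(11 + T\right) \left(14 + T\right)$ ($t{\left(T \right)} = -9 + \left(T + 14\right) \left(11 + T\right) = -9 + \left(14 + T\right) \left(11 + T\right) = -9 + \left(11 + T\right) \left(14 + T\right)$)
$t{\left(-52 \right)} - 4191 = \left(145 + \left(-52\right)^{2} + 25 \left(-52\right)\right) - 4191 = \left(145 + 2704 - 1300\right) - 4191 = 1549 - 4191 = -2642$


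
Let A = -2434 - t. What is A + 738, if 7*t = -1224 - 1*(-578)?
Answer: -11226/7 ≈ -1603.7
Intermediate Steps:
t = -646/7 (t = (-1224 - 1*(-578))/7 = (-1224 + 578)/7 = (⅐)*(-646) = -646/7 ≈ -92.286)
A = -16392/7 (A = -2434 - 1*(-646/7) = -2434 + 646/7 = -16392/7 ≈ -2341.7)
A + 738 = -16392/7 + 738 = -11226/7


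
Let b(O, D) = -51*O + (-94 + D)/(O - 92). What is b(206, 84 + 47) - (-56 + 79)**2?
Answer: -1257953/114 ≈ -11035.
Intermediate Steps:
b(O, D) = -51*O + (-94 + D)/(-92 + O)
b(206, 84 + 47) - (-56 + 79)**2 = (-94 + (84 + 47) - 51*206**2 + 4692*206)/(-92 + 206) - (-56 + 79)**2 = (-94 + 131 - 51*42436 + 966552)/114 - 1*23**2 = (-94 + 131 - 2164236 + 966552)/114 - 1*529 = (1/114)*(-1197647) - 529 = -1197647/114 - 529 = -1257953/114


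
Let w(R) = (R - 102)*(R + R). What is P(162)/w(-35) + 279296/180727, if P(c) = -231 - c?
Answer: 2607422929/1733171930 ≈ 1.5044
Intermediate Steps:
w(R) = 2*R*(-102 + R) (w(R) = (-102 + R)*(2*R) = 2*R*(-102 + R))
P(162)/w(-35) + 279296/180727 = (-231 - 1*162)/((2*(-35)*(-102 - 35))) + 279296/180727 = (-231 - 162)/((2*(-35)*(-137))) + 279296*(1/180727) = -393/9590 + 279296/180727 = 2607422929/1733171930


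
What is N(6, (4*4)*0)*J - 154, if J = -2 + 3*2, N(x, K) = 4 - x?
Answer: -162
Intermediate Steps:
J = 4 (J = -2 + 6 = 4)
N(6, (4*4)*0)*J - 154 = (4 - 1*6)*4 - 154 = (4 - 6)*4 - 154 = -2*4 - 154 = -8 - 154 = -162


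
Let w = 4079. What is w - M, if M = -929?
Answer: 5008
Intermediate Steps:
w - M = 4079 - 1*(-929) = 4079 + 929 = 5008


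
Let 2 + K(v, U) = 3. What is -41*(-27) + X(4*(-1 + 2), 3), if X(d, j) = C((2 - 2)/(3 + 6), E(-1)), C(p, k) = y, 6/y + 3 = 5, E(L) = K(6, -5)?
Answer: 1110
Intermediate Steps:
K(v, U) = 1 (K(v, U) = -2 + 3 = 1)
E(L) = 1
y = 3 (y = 6/(-3 + 5) = 6/2 = 6*(1/2) = 3)
C(p, k) = 3
X(d, j) = 3
-41*(-27) + X(4*(-1 + 2), 3) = -41*(-27) + 3 = 1107 + 3 = 1110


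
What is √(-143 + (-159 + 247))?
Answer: I*√55 ≈ 7.4162*I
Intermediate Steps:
√(-143 + (-159 + 247)) = √(-143 + 88) = √(-55) = I*√55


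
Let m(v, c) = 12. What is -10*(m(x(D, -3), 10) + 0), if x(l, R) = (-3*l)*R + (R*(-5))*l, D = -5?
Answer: -120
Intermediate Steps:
x(l, R) = -8*R*l (x(l, R) = -3*R*l + (-5*R)*l = -3*R*l - 5*R*l = -8*R*l)
-10*(m(x(D, -3), 10) + 0) = -10*(12 + 0) = -10*12 = -120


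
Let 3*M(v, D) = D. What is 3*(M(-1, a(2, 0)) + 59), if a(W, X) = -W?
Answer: 175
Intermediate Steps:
M(v, D) = D/3
3*(M(-1, a(2, 0)) + 59) = 3*((-1*2)/3 + 59) = 3*((⅓)*(-2) + 59) = 3*(-⅔ + 59) = 3*(175/3) = 175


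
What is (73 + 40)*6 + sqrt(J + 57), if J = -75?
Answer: 678 + 3*I*sqrt(2) ≈ 678.0 + 4.2426*I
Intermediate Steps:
(73 + 40)*6 + sqrt(J + 57) = (73 + 40)*6 + sqrt(-75 + 57) = 113*6 + sqrt(-18) = 678 + 3*I*sqrt(2)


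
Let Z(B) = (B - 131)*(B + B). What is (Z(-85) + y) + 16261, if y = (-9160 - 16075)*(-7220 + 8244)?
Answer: -25787659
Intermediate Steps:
Z(B) = 2*B*(-131 + B) (Z(B) = (-131 + B)*(2*B) = 2*B*(-131 + B))
y = -25840640 (y = -25235*1024 = -25840640)
(Z(-85) + y) + 16261 = (2*(-85)*(-131 - 85) - 25840640) + 16261 = (2*(-85)*(-216) - 25840640) + 16261 = (36720 - 25840640) + 16261 = -25803920 + 16261 = -25787659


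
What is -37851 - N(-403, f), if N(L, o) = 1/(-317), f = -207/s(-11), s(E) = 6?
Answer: -11998766/317 ≈ -37851.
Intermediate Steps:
f = -69/2 (f = -207/6 = -207*⅙ = -69/2 ≈ -34.500)
N(L, o) = -1/317
-37851 - N(-403, f) = -37851 - 1*(-1/317) = -37851 + 1/317 = -11998766/317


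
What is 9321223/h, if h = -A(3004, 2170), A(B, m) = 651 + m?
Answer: -9321223/2821 ≈ -3304.2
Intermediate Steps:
h = -2821 (h = -(651 + 2170) = -1*2821 = -2821)
9321223/h = 9321223/(-2821) = 9321223*(-1/2821) = -9321223/2821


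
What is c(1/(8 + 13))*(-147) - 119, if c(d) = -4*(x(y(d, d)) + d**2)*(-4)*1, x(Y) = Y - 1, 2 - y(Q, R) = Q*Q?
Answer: -2471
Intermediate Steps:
y(Q, R) = 2 - Q**2 (y(Q, R) = 2 - Q*Q = 2 - Q**2)
x(Y) = -1 + Y
c(d) = 16 (c(d) = -4*((-1 + (2 - d**2)) + d**2)*(-4)*1 = -4*((1 - d**2) + d**2)*(-4)*1 = -4*(-4)*1 = 16*1 = 16)
c(1/(8 + 13))*(-147) - 119 = 16*(-147) - 119 = -2352 - 119 = -2471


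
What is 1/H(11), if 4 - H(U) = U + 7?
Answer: -1/14 ≈ -0.071429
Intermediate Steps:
H(U) = -3 - U (H(U) = 4 - (U + 7) = 4 - (7 + U) = 4 + (-7 - U) = -3 - U)
1/H(11) = 1/(-3 - 1*11) = 1/(-3 - 11) = 1/(-14) = -1/14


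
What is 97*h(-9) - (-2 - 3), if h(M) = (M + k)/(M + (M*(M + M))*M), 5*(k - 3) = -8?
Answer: 40361/7335 ≈ 5.5025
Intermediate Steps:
k = 7/5 (k = 3 + (1/5)*(-8) = 3 - 8/5 = 7/5 ≈ 1.4000)
h(M) = (7/5 + M)/(M + 2*M**3) (h(M) = (M + 7/5)/(M + (M*(M + M))*M) = (7/5 + M)/(M + (M*(2*M))*M) = (7/5 + M)/(M + (2*M**2)*M) = (7/5 + M)/(M + 2*M**3))
97*h(-9) - (-2 - 3) = 97*((7/5 - 9)/((-9)*(1 + 2*(-9)**2))) - (-2 - 3) = 97*(-1/9*(-38/5)/(1 + 2*81)) - 1*(-5) = 97*(-1/9*(-38/5)/(1 + 162)) + 5 = 97*(-1/9*(-38/5)/163) + 5 = 97*(-1/9*1/163*(-38/5)) + 5 = 97*(38/7335) + 5 = 3686/7335 + 5 = 40361/7335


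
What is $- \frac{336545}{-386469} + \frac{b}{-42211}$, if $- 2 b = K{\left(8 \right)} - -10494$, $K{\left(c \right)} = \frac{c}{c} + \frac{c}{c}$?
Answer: $\frac{16234090307}{16313242959} \approx 0.99515$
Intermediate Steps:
$K{\left(c \right)} = 2$ ($K{\left(c \right)} = 1 + 1 = 2$)
$b = -5248$ ($b = - \frac{2 - -10494}{2} = - \frac{2 + 10494}{2} = \left(- \frac{1}{2}\right) 10496 = -5248$)
$- \frac{336545}{-386469} + \frac{b}{-42211} = - \frac{336545}{-386469} - \frac{5248}{-42211} = \left(-336545\right) \left(- \frac{1}{386469}\right) - - \frac{5248}{42211} = \frac{336545}{386469} + \frac{5248}{42211} = \frac{16234090307}{16313242959}$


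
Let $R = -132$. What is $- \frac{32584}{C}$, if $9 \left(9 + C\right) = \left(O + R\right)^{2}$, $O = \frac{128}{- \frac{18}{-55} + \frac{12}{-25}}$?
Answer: $- \frac{129325896}{414982663} \approx -0.31164$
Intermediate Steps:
$O = - \frac{17600}{21}$ ($O = \frac{128}{\left(-18\right) \left(- \frac{1}{55}\right) + 12 \left(- \frac{1}{25}\right)} = \frac{128}{\frac{18}{55} - \frac{12}{25}} = \frac{128}{- \frac{42}{275}} = 128 \left(- \frac{275}{42}\right) = - \frac{17600}{21} \approx -838.1$)
$C = \frac{414982663}{3969}$ ($C = -9 + \frac{\left(- \frac{17600}{21} - 132\right)^{2}}{9} = -9 + \frac{\left(- \frac{20372}{21}\right)^{2}}{9} = -9 + \frac{1}{9} \cdot \frac{415018384}{441} = -9 + \frac{415018384}{3969} = \frac{414982663}{3969} \approx 1.0456 \cdot 10^{5}$)
$- \frac{32584}{C} = - \frac{32584}{\frac{414982663}{3969}} = \left(-32584\right) \frac{3969}{414982663} = - \frac{129325896}{414982663}$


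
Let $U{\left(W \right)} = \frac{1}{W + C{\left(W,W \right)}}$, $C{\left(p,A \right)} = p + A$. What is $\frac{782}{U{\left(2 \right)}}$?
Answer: $4692$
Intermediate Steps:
$C{\left(p,A \right)} = A + p$
$U{\left(W \right)} = \frac{1}{3 W}$ ($U{\left(W \right)} = \frac{1}{W + \left(W + W\right)} = \frac{1}{W + 2 W} = \frac{1}{3 W}$)
$\frac{782}{U{\left(2 \right)}} = \frac{782}{\frac{1}{3} \cdot \frac{1}{2}} = 782 \frac{1}{\frac{1}{6}} = 782 \cdot 6 = 4692$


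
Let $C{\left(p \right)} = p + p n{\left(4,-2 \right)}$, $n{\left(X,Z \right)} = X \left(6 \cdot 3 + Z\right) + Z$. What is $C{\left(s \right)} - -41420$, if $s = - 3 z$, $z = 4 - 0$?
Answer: $40664$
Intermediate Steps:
$z = 4$ ($z = 4 + 0 = 4$)
$s = -12$ ($s = \left(-3\right) 4 = -12$)
$n{\left(X,Z \right)} = Z + X \left(18 + Z\right)$ ($n{\left(X,Z \right)} = X \left(18 + Z\right) + Z = Z + X \left(18 + Z\right)$)
$C{\left(p \right)} = 63 p$ ($C{\left(p \right)} = p + p \left(-2 + 18 \cdot 4 + 4 \left(-2\right)\right) = p + p \left(-2 + 72 - 8\right) = p + p 62 = p + 62 p = 63 p$)
$C{\left(s \right)} - -41420 = 63 \left(-12\right) - -41420 = -756 + 41420 = 40664$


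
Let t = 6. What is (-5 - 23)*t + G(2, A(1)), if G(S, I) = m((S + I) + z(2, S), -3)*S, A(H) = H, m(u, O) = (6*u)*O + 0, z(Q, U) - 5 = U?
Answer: -528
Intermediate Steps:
z(Q, U) = 5 + U
m(u, O) = 6*O*u (m(u, O) = 6*O*u + 0 = 6*O*u)
G(S, I) = S*(-90 - 36*S - 18*I) (G(S, I) = (6*(-3)*((S + I) + (5 + S)))*S = (6*(-3)*((I + S) + (5 + S)))*S = (6*(-3)*(5 + I + 2*S))*S = (-90 - 36*S - 18*I)*S = S*(-90 - 36*S - 18*I))
(-5 - 23)*t + G(2, A(1)) = (-5 - 23)*6 - 18*2*(5 + 1 + 2*2) = -28*6 - 18*2*(5 + 1 + 4) = -168 - 18*2*10 = -168 - 360 = -528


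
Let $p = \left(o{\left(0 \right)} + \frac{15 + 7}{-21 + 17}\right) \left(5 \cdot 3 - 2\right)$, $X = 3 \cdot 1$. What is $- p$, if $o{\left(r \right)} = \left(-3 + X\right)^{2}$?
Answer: $\frac{143}{2} \approx 71.5$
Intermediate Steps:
$X = 3$
$o{\left(r \right)} = 0$ ($o{\left(r \right)} = \left(-3 + 3\right)^{2} = 0^{2} = 0$)
$p = - \frac{143}{2}$ ($p = \left(0 + \frac{15 + 7}{-21 + 17}\right) \left(5 \cdot 3 - 2\right) = \left(0 + \frac{22}{-4}\right) \left(15 - 2\right) = \left(0 + 22 \left(- \frac{1}{4}\right)\right) 13 = \left(0 - \frac{11}{2}\right) 13 = \left(- \frac{11}{2}\right) 13 = - \frac{143}{2} \approx -71.5$)
$- p = \left(-1\right) \left(- \frac{143}{2}\right) = \frac{143}{2}$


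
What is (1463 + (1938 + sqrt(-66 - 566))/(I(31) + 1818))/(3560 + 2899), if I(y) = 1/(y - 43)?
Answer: 31938601/140903085 + 8*I*sqrt(158)/46967695 ≈ 0.22667 + 2.141e-6*I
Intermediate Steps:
I(y) = 1/(-43 + y)
(1463 + (1938 + sqrt(-66 - 566))/(I(31) + 1818))/(3560 + 2899) = (1463 + (1938 + sqrt(-66 - 566))/(1/(-43 + 31) + 1818))/(3560 + 2899) = (1463 + (1938 + sqrt(-632))/(1/(-12) + 1818))/6459 = (1463 + (1938 + 2*I*sqrt(158))/(-1/12 + 1818))*(1/6459) = (1463 + (1938 + 2*I*sqrt(158))/(21815/12))*(1/6459) = (1463 + (1938 + 2*I*sqrt(158))*(12/21815))*(1/6459) = (1463 + (23256/21815 + 24*I*sqrt(158)/21815))*(1/6459) = (31938601/21815 + 24*I*sqrt(158)/21815)*(1/6459) = 31938601/140903085 + 8*I*sqrt(158)/46967695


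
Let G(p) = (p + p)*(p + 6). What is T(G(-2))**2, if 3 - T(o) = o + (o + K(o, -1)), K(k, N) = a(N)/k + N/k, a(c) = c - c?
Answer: 312481/256 ≈ 1220.6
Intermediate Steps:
a(c) = 0
G(p) = 2*p*(6 + p) (G(p) = (2*p)*(6 + p) = 2*p*(6 + p))
K(k, N) = N/k (K(k, N) = 0/k + N/k = 0 + N/k = N/k)
T(o) = 3 + 1/o - 2*o (T(o) = 3 - (o + (o - 1/o)) = 3 - (-1/o + 2*o) = 3 + (1/o - 2*o) = 3 + 1/o - 2*o)
T(G(-2))**2 = (3 + 1/(2*(-2)*(6 - 2)) - 4*(-2)*(6 - 2))**2 = (3 + 1/(2*(-2)*4) - 4*(-2)*4)**2 = (3 + 1/(-16) - 2*(-16))**2 = (3 - 1/16 + 32)**2 = (559/16)**2 = 312481/256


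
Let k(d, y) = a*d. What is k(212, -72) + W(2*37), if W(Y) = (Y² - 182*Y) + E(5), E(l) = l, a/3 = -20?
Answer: -20707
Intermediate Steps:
a = -60 (a = 3*(-20) = -60)
W(Y) = 5 + Y² - 182*Y (W(Y) = (Y² - 182*Y) + 5 = 5 + Y² - 182*Y)
k(d, y) = -60*d
k(212, -72) + W(2*37) = -60*212 + (5 + (2*37)² - 364*37) = -12720 + (5 + 74² - 182*74) = -12720 + (5 + 5476 - 13468) = -12720 - 7987 = -20707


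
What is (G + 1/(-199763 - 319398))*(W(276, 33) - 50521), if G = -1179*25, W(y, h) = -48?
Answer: 773820515700844/519161 ≈ 1.4905e+9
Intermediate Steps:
G = -29475
(G + 1/(-199763 - 319398))*(W(276, 33) - 50521) = (-29475 + 1/(-199763 - 319398))*(-48 - 50521) = (-29475 + 1/(-519161))*(-50569) = (-29475 - 1/519161)*(-50569) = -15302270476/519161*(-50569) = 773820515700844/519161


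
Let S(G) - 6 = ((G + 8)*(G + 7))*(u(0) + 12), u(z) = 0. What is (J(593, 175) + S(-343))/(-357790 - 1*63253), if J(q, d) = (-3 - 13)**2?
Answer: -1350982/421043 ≈ -3.2087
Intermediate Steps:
J(q, d) = 256 (J(q, d) = (-16)**2 = 256)
S(G) = 6 + 12*(7 + G)*(8 + G) (S(G) = 6 + ((G + 8)*(G + 7))*(0 + 12) = 6 + ((8 + G)*(7 + G))*12 = 6 + ((7 + G)*(8 + G))*12 = 6 + 12*(7 + G)*(8 + G))
(J(593, 175) + S(-343))/(-357790 - 1*63253) = (256 + (678 + 12*(-343)**2 + 180*(-343)))/(-357790 - 1*63253) = (256 + (678 + 12*117649 - 61740))/(-357790 - 63253) = (256 + (678 + 1411788 - 61740))/(-421043) = (256 + 1350726)*(-1/421043) = 1350982*(-1/421043) = -1350982/421043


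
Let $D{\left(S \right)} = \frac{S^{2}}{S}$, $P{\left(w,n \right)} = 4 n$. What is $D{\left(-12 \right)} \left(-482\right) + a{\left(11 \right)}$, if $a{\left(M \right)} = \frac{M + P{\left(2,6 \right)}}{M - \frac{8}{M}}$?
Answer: $\frac{653977}{113} \approx 5787.4$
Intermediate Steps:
$a{\left(M \right)} = \frac{24 + M}{M - \frac{8}{M}}$ ($a{\left(M \right)} = \frac{M + 4 \cdot 6}{M - \frac{8}{M}} = \frac{M + 24}{M - \frac{8}{M}} = \frac{24 + M}{M - \frac{8}{M}}$)
$D{\left(S \right)} = S$
$D{\left(-12 \right)} \left(-482\right) + a{\left(11 \right)} = \left(-12\right) \left(-482\right) + \frac{11 \left(24 + 11\right)}{-8 + 11^{2}} = 5784 + 11 \frac{1}{-8 + 121} \cdot 35 = 5784 + 11 \cdot \frac{1}{113} \cdot 35 = 5784 + \frac{385}{113} = \frac{653977}{113}$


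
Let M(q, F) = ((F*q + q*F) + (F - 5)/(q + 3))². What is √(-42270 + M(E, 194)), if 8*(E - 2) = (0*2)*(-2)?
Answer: √15500011/5 ≈ 787.40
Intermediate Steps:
E = 2 (E = 2 + ((0*2)*(-2))/8 = 2 + (0*(-2))/8 = 2 + (⅛)*0 = 2 + 0 = 2)
M(q, F) = ((-5 + F)/(3 + q) + 2*F*q)² (M(q, F) = ((F*q + F*q) + (-5 + F)/(3 + q))² = (2*F*q + (-5 + F)/(3 + q))² = ((-5 + F)/(3 + q) + 2*F*q)²)
√(-42270 + M(E, 194)) = √(-42270 + (-5 + 194 + 2*194*2² + 6*194*2)²/(3 + 2)²) = √(-42270 + (-5 + 194 + 2*194*4 + 2328)²/5²) = √(-42270 + (-5 + 194 + 1552 + 2328)²/25) = √(-42270 + (1/25)*4069²) = √(-42270 + (1/25)*16556761) = √(-42270 + 16556761/25) = √(15500011/25) = √15500011/5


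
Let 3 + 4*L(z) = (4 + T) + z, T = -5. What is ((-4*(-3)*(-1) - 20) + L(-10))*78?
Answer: -2769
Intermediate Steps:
L(z) = -1 + z/4 (L(z) = -¾ + ((4 - 5) + z)/4 = -¾ + (-1 + z)/4 = -¾ + (-¼ + z/4) = -1 + z/4)
((-4*(-3)*(-1) - 20) + L(-10))*78 = ((-4*(-3)*(-1) - 20) + (-1 + (¼)*(-10)))*78 = ((12*(-1) - 20) + (-1 - 5/2))*78 = ((-12 - 20) - 7/2)*78 = (-32 - 7/2)*78 = -71/2*78 = -2769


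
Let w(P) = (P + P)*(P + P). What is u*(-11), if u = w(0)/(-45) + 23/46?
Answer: -11/2 ≈ -5.5000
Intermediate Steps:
w(P) = 4*P² (w(P) = (2*P)*(2*P) = 4*P²)
u = ½ (u = (4*0²)/(-45) + 23/46 = (4*0)*(-1/45) + 23*(1/46) = 0*(-1/45) + ½ = 0 + ½ = ½ ≈ 0.50000)
u*(-11) = (½)*(-11) = -11/2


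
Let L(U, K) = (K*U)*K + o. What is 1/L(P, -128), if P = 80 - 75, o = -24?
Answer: 1/81896 ≈ 1.2211e-5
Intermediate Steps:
P = 5
L(U, K) = -24 + U*K² (L(U, K) = (K*U)*K - 24 = U*K² - 24 = -24 + U*K²)
1/L(P, -128) = 1/(-24 + 5*(-128)²) = 1/(-24 + 5*16384) = 1/(-24 + 81920) = 1/81896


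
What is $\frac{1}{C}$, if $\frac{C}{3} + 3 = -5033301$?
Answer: $- \frac{1}{15099912} \approx -6.6226 \cdot 10^{-8}$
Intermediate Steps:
$C = -15099912$ ($C = -9 + 3 \left(-5033301\right) = -9 - 15099903 = -15099912$)
$\frac{1}{C} = \frac{1}{-15099912} = - \frac{1}{15099912}$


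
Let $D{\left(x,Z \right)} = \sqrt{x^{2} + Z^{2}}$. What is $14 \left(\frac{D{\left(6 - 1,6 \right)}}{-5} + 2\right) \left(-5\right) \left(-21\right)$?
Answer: $2940 - 294 \sqrt{61} \approx 643.79$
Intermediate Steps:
$D{\left(x,Z \right)} = \sqrt{Z^{2} + x^{2}}$
$14 \left(\frac{D{\left(6 - 1,6 \right)}}{-5} + 2\right) \left(-5\right) \left(-21\right) = 14 \left(\frac{\sqrt{6^{2} + \left(6 - 1\right)^{2}}}{-5} + 2\right) \left(-5\right) \left(-21\right) = 14 \left(\sqrt{36 + \left(6 - 1\right)^{2}} \left(- \frac{1}{5}\right) + 2\right) \left(-5\right) \left(-21\right) = 14 \left(\sqrt{36 + 5^{2}} \left(- \frac{1}{5}\right) + 2\right) \left(-5\right) \left(-21\right) = 14 \left(\sqrt{36 + 25} \left(- \frac{1}{5}\right) + 2\right) \left(-5\right) \left(-21\right) = 14 \left(\sqrt{61} \left(- \frac{1}{5}\right) + 2\right) \left(-5\right) \left(-21\right) = 14 \left(- \frac{\sqrt{61}}{5} + 2\right) \left(-5\right) \left(-21\right) = 14 \left(2 - \frac{\sqrt{61}}{5}\right) \left(-5\right) \left(-21\right) = 14 \left(-10 + \sqrt{61}\right) \left(-21\right) = \left(-140 + 14 \sqrt{61}\right) \left(-21\right) = 2940 - 294 \sqrt{61}$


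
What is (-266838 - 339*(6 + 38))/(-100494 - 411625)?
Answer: 281754/512119 ≈ 0.55017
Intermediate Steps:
(-266838 - 339*(6 + 38))/(-100494 - 411625) = (-266838 - 339*44)/(-512119) = (-266838 - 14916)*(-1/512119) = -281754*(-1/512119) = 281754/512119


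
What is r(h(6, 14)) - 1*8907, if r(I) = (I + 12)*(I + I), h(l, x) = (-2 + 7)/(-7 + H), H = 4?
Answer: -80473/9 ≈ -8941.4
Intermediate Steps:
h(l, x) = -5/3 (h(l, x) = (-2 + 7)/(-7 + 4) = 5/(-3) = 5*(-⅓) = -5/3)
r(I) = 2*I*(12 + I) (r(I) = (12 + I)*(2*I) = 2*I*(12 + I))
r(h(6, 14)) - 1*8907 = 2*(-5/3)*(12 - 5/3) - 1*8907 = 2*(-5/3)*(31/3) - 8907 = -310/9 - 8907 = -80473/9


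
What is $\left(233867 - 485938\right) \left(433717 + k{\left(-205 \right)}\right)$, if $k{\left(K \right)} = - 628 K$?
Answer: $-141779098447$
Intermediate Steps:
$\left(233867 - 485938\right) \left(433717 + k{\left(-205 \right)}\right) = \left(233867 - 485938\right) \left(433717 - -128740\right) = - 252071 \left(433717 + 128740\right) = \left(-252071\right) 562457 = -141779098447$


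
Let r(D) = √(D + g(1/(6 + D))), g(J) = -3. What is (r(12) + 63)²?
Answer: 4356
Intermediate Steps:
r(D) = √(-3 + D) (r(D) = √(D - 3) = √(-3 + D))
(r(12) + 63)² = (√(-3 + 12) + 63)² = (√9 + 63)² = (3 + 63)² = 66² = 4356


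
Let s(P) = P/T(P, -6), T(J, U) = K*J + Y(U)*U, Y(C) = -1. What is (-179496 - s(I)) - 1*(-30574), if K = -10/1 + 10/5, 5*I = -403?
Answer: -484591785/3254 ≈ -1.4892e+5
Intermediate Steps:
I = -403/5 (I = (⅕)*(-403) = -403/5 ≈ -80.600)
K = -8 (K = -10*1 + 10*(⅕) = -10 + 2 = -8)
T(J, U) = -U - 8*J (T(J, U) = -8*J - U = -U - 8*J)
s(P) = P/(6 - 8*P) (s(P) = P/(-1*(-6) - 8*P) = P/(6 - 8*P))
(-179496 - s(I)) - 1*(-30574) = (-179496 - (-403)/(2*5*(3 - 4*(-403/5)))) - 1*(-30574) = (-179496 - (-403)/(2*5*(3 + 1612/5))) + 30574 = (-179496 - (-403)/(2*5*1627/5)) + 30574 = (-179496 - (-403)*5/(2*5*1627)) + 30574 = (-179496 - 1*(-403/3254)) + 30574 = (-179496 + 403/3254) + 30574 = -584079581/3254 + 30574 = -484591785/3254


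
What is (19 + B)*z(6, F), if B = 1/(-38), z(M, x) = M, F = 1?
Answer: 2163/19 ≈ 113.84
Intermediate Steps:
B = -1/38 ≈ -0.026316
(19 + B)*z(6, F) = (19 - 1/38)*6 = (721/38)*6 = 2163/19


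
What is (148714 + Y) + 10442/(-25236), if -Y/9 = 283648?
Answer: -30335166145/12618 ≈ -2.4041e+6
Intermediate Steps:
Y = -2552832 (Y = -9*283648 = -2552832)
(148714 + Y) + 10442/(-25236) = (148714 - 2552832) + 10442/(-25236) = -2404118 + 10442*(-1/25236) = -2404118 - 5221/12618 = -30335166145/12618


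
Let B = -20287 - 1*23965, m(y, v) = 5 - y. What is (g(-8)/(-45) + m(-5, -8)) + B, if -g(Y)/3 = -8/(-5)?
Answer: -3318142/75 ≈ -44242.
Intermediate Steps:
g(Y) = -24/5 (g(Y) = -(-24)/(-5) = -(-24)*(-1)/5 = -3*8/5 = -24/5)
B = -44252 (B = -20287 - 23965 = -44252)
(g(-8)/(-45) + m(-5, -8)) + B = (-24/5/(-45) + (5 - 1*(-5))) - 44252 = (-24/5*(-1/45) + (5 + 5)) - 44252 = (8/75 + 10) - 44252 = 758/75 - 44252 = -3318142/75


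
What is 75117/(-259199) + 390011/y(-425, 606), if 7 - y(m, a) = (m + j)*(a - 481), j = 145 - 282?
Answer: 95812966120/18210544143 ≈ 5.2614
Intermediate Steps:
j = -137
y(m, a) = 7 - (-481 + a)*(-137 + m) (y(m, a) = 7 - (m - 137)*(a - 481) = 7 - (-137 + m)*(-481 + a) = 7 - (-481 + a)*(-137 + m))
75117/(-259199) + 390011/y(-425, 606) = 75117/(-259199) + 390011/(-65890 + 137*606 + 481*(-425) - 1*606*(-425)) = 75117*(-1/259199) + 390011/(-65890 + 83022 - 204425 + 257550) = -75117/259199 + 390011/70257 = 95812966120/18210544143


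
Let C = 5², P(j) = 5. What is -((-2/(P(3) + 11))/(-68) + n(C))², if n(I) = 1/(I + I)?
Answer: -88209/184960000 ≈ -0.00047691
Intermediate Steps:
C = 25
n(I) = 1/(2*I)
-((-2/(P(3) + 11))/(-68) + n(C))² = -((-2/(5 + 11))/(-68) + (½)/25)² = -((-2/16)*(-1/68) + (½)*(1/25))² = -(((1/16)*(-2))*(-1/68) + 1/50)² = -(-⅛*(-1/68) + 1/50)² = -(1/544 + 1/50)² = -(297/13600)² = -1*88209/184960000 = -88209/184960000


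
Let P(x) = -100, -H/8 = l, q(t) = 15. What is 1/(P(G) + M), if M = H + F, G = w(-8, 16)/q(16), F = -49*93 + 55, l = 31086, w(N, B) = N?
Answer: -1/253290 ≈ -3.9480e-6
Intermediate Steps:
H = -248688 (H = -8*31086 = -248688)
F = -4502 (F = -4557 + 55 = -4502)
G = -8/15 ≈ -0.53333
M = -253190 (M = -248688 - 4502 = -253190)
1/(P(G) + M) = 1/(-100 - 253190) = 1/(-253290) = -1/253290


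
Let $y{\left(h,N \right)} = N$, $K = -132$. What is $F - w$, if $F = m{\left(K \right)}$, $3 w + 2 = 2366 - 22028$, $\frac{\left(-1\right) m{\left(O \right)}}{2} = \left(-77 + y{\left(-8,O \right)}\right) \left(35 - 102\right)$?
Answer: $- \frac{64354}{3} \approx -21451.0$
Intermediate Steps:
$m{\left(O \right)} = -10318 + 134 O$ ($m{\left(O \right)} = - 2 \left(-77 + O\right) \left(35 - 102\right) = - 2 \left(-77 + O\right) \left(-67\right) = - 2 \left(5159 - 67 O\right) = -10318 + 134 O$)
$w = - \frac{19664}{3}$ ($w = - \frac{2}{3} + \frac{2366 - 22028}{3} = - \frac{2}{3} + \frac{1}{3} \left(-19662\right) = - \frac{2}{3} - 6554 = - \frac{19664}{3} \approx -6554.7$)
$F = -28006$ ($F = -10318 + 134 \left(-132\right) = -10318 - 17688 = -28006$)
$F - w = -28006 - - \frac{19664}{3} = -28006 + \frac{19664}{3} = - \frac{64354}{3}$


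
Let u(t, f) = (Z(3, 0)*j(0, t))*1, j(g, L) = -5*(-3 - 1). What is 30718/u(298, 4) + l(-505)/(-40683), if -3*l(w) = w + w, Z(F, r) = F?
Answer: 624840097/1220490 ≈ 511.96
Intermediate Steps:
j(g, L) = 20 (j(g, L) = -5*(-4) = 20)
l(w) = -2*w/3 (l(w) = -(w + w)/3 = -2*w/3)
u(t, f) = 60 (u(t, f) = (3*20)*1 = 60*1 = 60)
30718/u(298, 4) + l(-505)/(-40683) = 30718/60 - ⅔*(-505)/(-40683) = 30718*(1/60) + (1010/3)*(-1/40683) = 15359/30 - 1010/122049 = 624840097/1220490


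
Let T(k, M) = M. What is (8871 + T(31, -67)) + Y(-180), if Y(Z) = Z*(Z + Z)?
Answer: 73604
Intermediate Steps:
Y(Z) = 2*Z² (Y(Z) = Z*(2*Z) = 2*Z²)
(8871 + T(31, -67)) + Y(-180) = (8871 - 67) + 2*(-180)² = 8804 + 2*32400 = 8804 + 64800 = 73604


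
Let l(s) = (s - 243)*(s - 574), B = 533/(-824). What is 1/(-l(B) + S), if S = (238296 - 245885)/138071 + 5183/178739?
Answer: -16756226318311744/2346054603276189729893 ≈ -7.1423e-6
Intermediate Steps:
B = -533/824 (B = 533*(-1/824) = -533/824 ≈ -0.64684)
S = -640828278/24678672469 (S = -7589*1/138071 + 5183*(1/178739) = -7589/138071 + 5183/178739 = -640828278/24678672469 ≈ -0.025967)
l(s) = (-574 + s)*(-243 + s) (l(s) = (-243 + s)*(-574 + s) = (-574 + s)*(-243 + s))
1/(-l(B) + S) = 1/(-(139482 + (-533/824)**2 - 817*(-533/824)) - 640828278/24678672469) = 1/(-(139482 + 284089/678976 + 435461/824) - 640828278/24678672469) = 1/(-1*95064034385/678976 - 640828278/24678672469) = 1/(-95064034385/678976 - 640828278/24678672469) = 1/(-2346054603276189729893/16756226318311744) = -16756226318311744/2346054603276189729893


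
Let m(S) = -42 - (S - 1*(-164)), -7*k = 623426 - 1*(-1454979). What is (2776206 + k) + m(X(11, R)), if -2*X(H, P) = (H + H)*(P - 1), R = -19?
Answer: 2478865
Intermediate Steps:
k = -296915 (k = -(623426 - 1*(-1454979))/7 = -(623426 + 1454979)/7 = -⅐*2078405 = -296915)
X(H, P) = -H*(-1 + P) (X(H, P) = -(H + H)*(P - 1)/2 = -2*H*(-1 + P)/2 = -H*(-1 + P))
m(S) = -206 - S (m(S) = -42 - (S + 164) = -42 - (164 + S) = -42 + (-164 - S) = -206 - S)
(2776206 + k) + m(X(11, R)) = (2776206 - 296915) + (-206 - 11*(1 - 1*(-19))) = 2479291 + (-206 - 11*(1 + 19)) = 2479291 + (-206 - 11*20) = 2479291 + (-206 - 1*220) = 2479291 + (-206 - 220) = 2479291 - 426 = 2478865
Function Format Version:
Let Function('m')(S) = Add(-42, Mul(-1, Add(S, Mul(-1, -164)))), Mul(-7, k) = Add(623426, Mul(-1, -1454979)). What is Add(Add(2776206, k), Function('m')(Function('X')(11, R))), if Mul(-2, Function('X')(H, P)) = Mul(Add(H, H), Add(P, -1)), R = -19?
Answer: 2478865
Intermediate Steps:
k = -296915 (k = Mul(Rational(-1, 7), Add(623426, Mul(-1, -1454979))) = Mul(Rational(-1, 7), Add(623426, 1454979)) = Mul(Rational(-1, 7), 2078405) = -296915)
Function('X')(H, P) = Mul(-1, H, Add(-1, P)) (Function('X')(H, P) = Mul(Rational(-1, 2), Mul(Add(H, H), Add(P, -1))) = Mul(Rational(-1, 2), Mul(Mul(2, H), Add(-1, P))) = Mul(Rational(-1, 2), Mul(2, H, Add(-1, P))) = Mul(-1, H, Add(-1, P)))
Function('m')(S) = Add(-206, Mul(-1, S)) (Function('m')(S) = Add(-42, Mul(-1, Add(S, 164))) = Add(-42, Mul(-1, Add(164, S))) = Add(-42, Add(-164, Mul(-1, S))) = Add(-206, Mul(-1, S)))
Add(Add(2776206, k), Function('m')(Function('X')(11, R))) = Add(Add(2776206, -296915), Add(-206, Mul(-1, Mul(11, Add(1, Mul(-1, -19)))))) = Add(2479291, Add(-206, Mul(-1, Mul(11, Add(1, 19))))) = Add(2479291, Add(-206, Mul(-1, Mul(11, 20)))) = Add(2479291, Add(-206, Mul(-1, 220))) = Add(2479291, Add(-206, -220)) = Add(2479291, -426) = 2478865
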